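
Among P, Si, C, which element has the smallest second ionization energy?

Si

IE_2 is the cost of taking one more electron from the +1 cation: P⁺ still has 4 valence electrons; Si⁺ still has 3 valence electrons; C⁺ still has 3 valence electrons.
All are still removing valence electrons, so compare the +1 ions as you would atoms: IE_2 generally rises across a period (higher Z_eff) and falls down a group (larger shell), subject to the usual subshell exceptions.
Valence configurations: P⁺ [Ne]3s²3p², Si⁺ [Ne]3s²3p¹, C⁺ [He]2s²2p¹.
The numbers (kJ/mol): P 1907, Si 1577, C 2353.
So the second ionization energies run Si < P < C.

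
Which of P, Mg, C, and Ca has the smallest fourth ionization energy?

P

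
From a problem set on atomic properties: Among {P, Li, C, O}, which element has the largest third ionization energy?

After 2 electrons have been removed, what remains? P²⁺ still has 3 valence electrons; Li²⁺ is already 1 electron into the core; C²⁺ still has 2 valence electrons; O²⁺ still has 4 valence electrons.
Pulling an electron out of a noble-gas core costs far more than removing a remaining valence electron, so Li sits at the high end of IE_3.
Valence configurations: P²⁺ [Ne]3s²3p¹, C²⁺ [He]2s², O²⁺ [He]2s²2p².
Tabulated IE_3 (kJ/mol): P 2914, Li 11815, C 4620, O 5300.
Overall IE_3 order: P < C < O < Li.

Li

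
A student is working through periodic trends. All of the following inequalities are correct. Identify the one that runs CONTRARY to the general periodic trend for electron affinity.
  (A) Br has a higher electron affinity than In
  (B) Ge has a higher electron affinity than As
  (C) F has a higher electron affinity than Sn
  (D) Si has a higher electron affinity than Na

The general trend: electron affinity increases across a period and decreases down a group.
(A) Br (period 4, group 17) vs In (period 5, group 13): the stated order agrees with the simple trend.
(B) Ge (period 4, group 14) vs As (period 4, group 15): the stated order contradicts the simple trend.
(C) F (period 2, group 17) vs Sn (period 5, group 14): the stated order agrees with the simple trend.
(D) Si (period 3, group 14) vs Na (period 3, group 1): the stated order agrees with the simple trend.
The exception is (B): adding an electron to As's half-filled 4p³ is unfavourable, so Ge (4p²) has the more exothermic EA.

(B)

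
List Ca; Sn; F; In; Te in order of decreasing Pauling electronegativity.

F is in period 2, group 17; Ca is in period 4, group 2; In is in period 5, group 13; Sn is in period 5, group 14; Te is in period 5, group 16.
EN rises left→right (higher Z_eff, smaller atoms) and falls top→bottom (larger, more shielded atoms).
These span different periods and groups, so the two trends combine.
In > Ca: period and group pull opposite ways; the across-period shift dominates (1.78 vs 1.00).
Sn > In: both are in period 5; the period trend gives Sn the larger value.
Te > Sn: both are in period 5; the period trend gives Te the larger value.
F > Te: relative to Te, both the across-period and down-group shifts push F's electronegativity up.
For reference (Pauling): F 3.98, Ca 1.00, In 1.78, Sn 1.96, Te 2.10.
So from highest to lowest: F > Te > Sn > In > Ca.

F > Te > Sn > In > Ca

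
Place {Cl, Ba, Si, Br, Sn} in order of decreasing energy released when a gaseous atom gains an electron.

Cl > Br > Si > Sn > Ba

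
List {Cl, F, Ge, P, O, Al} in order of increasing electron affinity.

EA tends to increase across a period and decrease down a group, though the pattern is less regular than for IE or radius.
These span different periods and groups, so the two trends combine.
P > Al: P lies to the right of Al in period 3, so the across-period effect alone puts P higher.
Ge > P: this pair runs against the simple trend — see the exception note.
O > Ge: relative to Ge, both the across-period and down-group shifts push O's electron affinity up.
F > O: F lies to the right of O in period 2, so the across-period effect alone puts F higher.
Cl > F: this pair runs against the simple trend — see the exception note.
Note the exception: Ge has a higher electron affinity than P, contrary to the simple trend — adding an electron to P's half-filled np³ subshell costs electron-pairing energy.
Note the exception: Cl has a higher electron affinity than F, contrary to the simple trend — F's small 2p subshell makes the incoming electron feel strong e⁻–e⁻ repulsion, so Cl actually releases more energy on gaining an electron.
For reference (kJ/mol): O 141, F 328, Al 42, P 72, Cl 349, Ge 119.
So from lowest to highest: Al < P < Ge < O < F < Cl.

Al < P < Ge < O < F < Cl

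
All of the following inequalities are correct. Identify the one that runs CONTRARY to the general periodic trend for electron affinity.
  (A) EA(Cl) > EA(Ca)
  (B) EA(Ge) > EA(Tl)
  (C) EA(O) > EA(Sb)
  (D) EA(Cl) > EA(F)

(D)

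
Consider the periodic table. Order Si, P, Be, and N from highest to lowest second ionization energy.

After 1 electron has been removed, what remains? Si⁺ still has 3 valence electrons; P⁺ still has 4 valence electrons; Be⁺ still has 1 valence electron; N⁺ still has 4 valence electrons.
All are still removing valence electrons, so compare the +1 ions as you would atoms: IE_2 generally rises across a period (higher Z_eff) and falls down a group (larger shell), subject to the usual subshell exceptions.
Valence configurations: Si⁺ [Ne]3s²3p¹, P⁺ [Ne]3s²3p², Be⁺ [He]2s¹, N⁺ [He]2s²2p².
Tabulated IE_2 (kJ/mol): Si 1577, P 1907, Be 1757, N 2856.
Overall IE_2 order: Si < Be < P < N.

N > P > Be > Si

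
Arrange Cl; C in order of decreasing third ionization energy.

IE_3 is the cost of taking one more electron from the +2 cation: Cl²⁺ still has 5 valence electrons; C²⁺ still has 2 valence electrons.
All are still removing valence electrons, so compare the +2 ions as you would atoms: IE_3 generally rises across a period (higher Z_eff) and falls down a group (larger shell), subject to the usual subshell exceptions.
Valence configurations: Cl²⁺ [Ne]3s²3p³, C²⁺ [He]2s².
Tabulated IE_3 (kJ/mol): Cl 3822, C 4620.
Overall IE_3 order: Cl < C.

C > Cl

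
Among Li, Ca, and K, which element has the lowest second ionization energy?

Ca

After 1 electron has been removed, what remains? Li⁺ is the bare [He] core; Ca⁺ still has 1 valence electron; K⁺ is the bare [Ar] core.
Pulling an electron out of a noble-gas core costs far more than removing a remaining valence electron, so K and Li sit at the high end of IE_2.
Approximate IE_2 values (kJ/mol): Li 7298, Ca 1145, K 3052.
So the second ionization energies run Ca < K < Li.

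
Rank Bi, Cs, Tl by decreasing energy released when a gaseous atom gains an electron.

Bi > Cs > Tl

Adding an electron releases more energy for atoms nearer the top right (short of the noble gases).
All lie in period 6; the across-period trend (electron affinity increases left to right) applies, with the exception below.
Note the exception: Cs has a higher electron affinity than Tl, contrary to the simple trend — Tl's ns²np¹ configuration gives only a small electron affinity — the sparsely filled np subshell binds an added electron weakly.
Approximate values (kJ/mol): Cs 46, Tl 19, Bi 91.
So from highest to lowest: Bi > Cs > Tl.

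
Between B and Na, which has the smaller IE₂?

B

After 1 electron has been removed, what remains? B⁺ still has 2 valence electrons; Na⁺ is the bare [Ne] core.
Breaking into a closed-shell core is much more expensive than removing a leftover valence electron — Na has the largest IE_2 here.
Tabulated IE_2 (kJ/mol): B 2427, Na 4562.
Putting it together, IE_2: B < Na.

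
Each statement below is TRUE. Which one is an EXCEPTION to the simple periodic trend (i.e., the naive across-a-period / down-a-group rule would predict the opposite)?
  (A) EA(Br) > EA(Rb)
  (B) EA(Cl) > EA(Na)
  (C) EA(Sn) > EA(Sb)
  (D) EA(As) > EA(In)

The general trend: electron affinity increases across a period and decreases down a group.
(A) Br (period 4, group 17) vs Rb (period 5, group 1): the stated order agrees with the simple trend.
(B) Cl (period 3, group 17) vs Na (period 3, group 1): the stated order agrees with the simple trend.
(C) Sn (period 5, group 14) vs Sb (period 5, group 15): the stated order contradicts the simple trend.
(D) As (period 4, group 15) vs In (period 5, group 13): the stated order agrees with the simple trend.
The exception is (C): adding an electron to Sb's half-filled 5p³ is unfavourable, so Sn has the more exothermic EA.

(C)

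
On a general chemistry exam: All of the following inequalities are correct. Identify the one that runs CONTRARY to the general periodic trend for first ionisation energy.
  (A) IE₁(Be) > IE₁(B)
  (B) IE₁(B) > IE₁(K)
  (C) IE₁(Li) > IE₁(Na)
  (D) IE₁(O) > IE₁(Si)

The general trend: first ionisation energy increases across a period and decreases down a group.
(A) Be (period 2, group 2) vs B (period 2, group 13): the stated order contradicts the simple trend.
(B) B (period 2, group 13) vs K (period 4, group 1): the stated order agrees with the simple trend.
(C) Li (period 2, group 1) vs Na (period 3, group 1): the stated order agrees with the simple trend.
(D) O (period 2, group 16) vs Si (period 3, group 14): the stated order agrees with the simple trend.
The exception is (A): removing B's lone 2p electron is easier than breaking Be's filled 2s².

(A)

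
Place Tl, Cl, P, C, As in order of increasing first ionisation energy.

Tl, As, P, C, Cl

C is in period 2, group 14; P is in period 3, group 15; Cl is in period 3, group 17; As is in period 4, group 15; Tl is in period 6, group 13.
Removing the outermost electron gets harder across a period and easier down a group.
Here both period and group differ, so the two effects have to be weighed against each other.
As > Tl: relative to Tl, both the across-period and down-group shifts push As's first ionization energy up.
P > As: P sits above As in group 15, so the down-group effect alone puts P higher.
C > P: the two effects oppose for this pair; the down-group effect wins (1086 vs 1012 kJ/mol).
Cl > C: the two effects oppose for this pair; the across-period effect wins (1251 vs 1086 kJ/mol).
Approximate values (kJ/mol): C 1086, P 1012, Cl 1251, As 947, Tl 589.
So from lowest to highest: Tl < As < P < C < Cl.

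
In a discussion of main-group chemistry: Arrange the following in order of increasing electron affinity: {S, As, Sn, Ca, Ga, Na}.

Na is in period 3, group 1; S is in period 3, group 16; Ca is in period 4, group 2; Ga is in period 4, group 13; As is in period 4, group 15; Sn is in period 5, group 14.
Adding an electron releases more energy for atoms nearer the top right (short of the noble gases).
Neither a single period nor a single group — weigh both effects.
Ga > Ca: both are in period 4; the period trend gives Ga the larger value.
Na > Ga: period and group pull opposite ways; the down-group shift dominates (53 vs 29 kJ/mol).
As > Na: period and group pull opposite ways; the across-period shift dominates (78 vs 53 kJ/mol).
Sn > As: this pair runs against the simple trend — see the exception note.
S > Sn: both effects reinforce here, so S is clearly the higher of the two.
Note the exception: Sn has a higher electron affinity than As, contrary to the simple trend — adding an electron to As's half-filled np³ subshell costs electron-pairing energy.
Approximate values (kJ/mol): Na 53, S 200, Ca 2, Ga 29, As 78, Sn 107.
So from lowest to highest: Ca < Ga < Na < As < Sn < S.

Ca, Ga, Na, As, Sn, S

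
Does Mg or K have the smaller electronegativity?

K

Mg is in period 3, group 2; K is in period 4, group 1.
Electronegativity increases across a period and decreases down a group, tracking effective nuclear charge and atomic size.
These span different periods and groups, so the two trends combine.
Mg > K: both effects reinforce here, so Mg is clearly the higher of the two.
Approximate values (Pauling): Mg 1.31, K 0.82.
So K has the smaller electronegativity (K < Mg).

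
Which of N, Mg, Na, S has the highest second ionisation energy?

Na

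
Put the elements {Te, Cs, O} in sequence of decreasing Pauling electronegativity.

O is in period 2, group 16; Te is in period 5, group 16; Cs is in period 6, group 1.
Atoms toward the upper right of the periodic table pull bonding electrons most strongly.
Neither a single period nor a single group — weigh both effects.
Te > Cs: relative to Cs, both the across-period and down-group shifts push Te's electronegativity up.
O > Te: they share group 16; the group trend gives O the larger value.
Approximate values (Pauling): O 3.44, Te 2.10, Cs 0.79.
So from highest to lowest: O > Te > Cs.

O > Te > Cs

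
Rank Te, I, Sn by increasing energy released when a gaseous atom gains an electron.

EA tends to increase across a period and decrease down a group, though the pattern is less regular than for IE or radius.
All lie in period 5, so electron affinity increases left to right.
So from lowest to highest: Sn < Te < I.

Sn, Te, I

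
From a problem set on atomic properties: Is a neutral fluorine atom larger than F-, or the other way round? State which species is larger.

F-

Forming F- adds 1 electron to F. More electron–electron repulsion in the same shell, with unchanged nuclear charge, lets the cloud expand.
An anion is larger than its parent atom: F- > F.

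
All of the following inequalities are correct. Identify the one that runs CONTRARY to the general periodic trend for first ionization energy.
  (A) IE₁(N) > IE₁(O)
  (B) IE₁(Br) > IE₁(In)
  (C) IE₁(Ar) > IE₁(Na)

(A)

The general trend: first ionization energy increases across a period and decreases down a group.
(A) N (period 2, group 15) vs O (period 2, group 16): the stated order contradicts the simple trend.
(B) Br (period 4, group 17) vs In (period 5, group 13): the stated order agrees with the simple trend.
(C) Ar (period 3, group 18) vs Na (period 3, group 1): the stated order agrees with the simple trend.
The exception is (A): pairing an electron in O's 2p⁴ costs repulsion energy, so O ionizes more easily than half-filled N (2p³).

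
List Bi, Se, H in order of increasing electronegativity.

Bi < H < Se

Electronegativity increases across a period and decreases down a group, tracking effective nuclear charge and atomic size.
Here both period and group differ, so the two effects have to be weighed against each other.
H > Bi: the two effects oppose for this pair; the down-group effect wins (2.20 vs 2.02).
Se > H: the two effects oppose for this pair; the across-period effect wins (2.55 vs 2.20).
For reference (Pauling): H 2.20, Se 2.55, Bi 2.02.
So from lowest to highest: Bi < H < Se.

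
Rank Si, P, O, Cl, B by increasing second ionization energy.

Si < P < Cl < B < O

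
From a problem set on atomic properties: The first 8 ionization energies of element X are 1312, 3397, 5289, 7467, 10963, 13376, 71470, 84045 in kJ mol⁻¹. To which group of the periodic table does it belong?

Group 16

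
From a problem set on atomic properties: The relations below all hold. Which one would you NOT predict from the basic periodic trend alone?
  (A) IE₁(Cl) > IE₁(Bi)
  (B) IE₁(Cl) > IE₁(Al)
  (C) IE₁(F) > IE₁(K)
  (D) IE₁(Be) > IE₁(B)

(D)

The general trend: first ionisation energy increases across a period and decreases down a group.
(A) Cl (period 3, group 17) vs Bi (period 6, group 15): the stated order agrees with the simple trend.
(B) Cl (period 3, group 17) vs Al (period 3, group 13): the stated order agrees with the simple trend.
(C) F (period 2, group 17) vs K (period 4, group 1): the stated order agrees with the simple trend.
(D) Be (period 2, group 2) vs B (period 2, group 13): the stated order contradicts the simple trend.
The exception is (D): removing B's lone 2p electron is easier than breaking Be's filled 2s².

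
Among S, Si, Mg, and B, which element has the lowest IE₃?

Si

Consider each +2 ion: S²⁺ still has 4 valence electrons; Si²⁺ still has 2 valence electrons; Mg²⁺ is the bare [Ne] core; B²⁺ still has 1 valence electron.
Core electrons are held far more tightly than valence electrons, so Mg tops the IE_3 order.
Valence configurations: S²⁺ [Ne]3s²3p², Si²⁺ [Ne]3s², B²⁺ [He]2s¹.
Approximate IE_3 values (kJ/mol): S 3357, Si 3232, Mg 7733, B 3660.
Hence IE_3: Si < S < B < Mg.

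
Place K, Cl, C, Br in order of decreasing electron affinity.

C is in period 2, group 14; Cl is in period 3, group 17; K is in period 4, group 1; Br is in period 4, group 17.
Adding an electron releases more energy for atoms nearer the top right (short of the noble gases).
Here both period and group differ, so the two effects have to be weighed against each other.
C > K: relative to K, both the across-period and down-group shifts push C's electron affinity up.
Br > C: the two effects oppose for this pair; the across-period effect wins (325 vs 122 kJ/mol).
Cl > Br: Cl sits above Br in group 17, so the down-group effect alone puts Cl higher.
For reference (kJ/mol): C 122, Cl 349, K 48, Br 325.
So from highest to lowest: Cl > Br > C > K.

Cl, Br, C, K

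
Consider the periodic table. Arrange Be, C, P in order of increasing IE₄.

The fourth ionization energy removes an electron from the +3 ion. For each element: Be³⁺ is already 1 electron into the core; C³⁺ still has 1 valence electron; P³⁺ still has 2 valence electrons.
Breaking into a closed-shell core is much more expensive than removing a leftover valence electron — Be has the largest IE_4 here.
Valence configurations: C³⁺ [He]2s¹, P³⁺ [Ne]3s².
Tabulated IE_4 (kJ/mol): Be 21007, C 6223, P 4964.
Hence IE_4: P < C < Be.

P, C, Be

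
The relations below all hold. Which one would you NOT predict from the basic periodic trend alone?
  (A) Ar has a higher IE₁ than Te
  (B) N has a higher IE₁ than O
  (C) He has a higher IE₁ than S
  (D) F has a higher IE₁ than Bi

(B)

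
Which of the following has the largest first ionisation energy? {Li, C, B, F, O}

Li is in period 2, group 1; B is in period 2, group 13; C is in period 2, group 14; O is in period 2, group 16; F is in period 2, group 17.
IE₁ increases left→right with effective nuclear charge and decreases top→bottom as the valence shell moves farther out.
All lie in period 2, so first ionization energy increases left to right.
The largest first ionisation energy among these belongs to F.

F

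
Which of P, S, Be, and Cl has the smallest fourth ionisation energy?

S

Consider each +3 ion: P³⁺ still has 2 valence electrons; S³⁺ still has 3 valence electrons; Be³⁺ is already 1 electron into the core; Cl³⁺ still has 4 valence electrons.
Pulling an electron out of a noble-gas core costs far more than removing a remaining valence electron, so Be sits at the high end of IE_4.
Valence configurations: P³⁺ [Ne]3s², S³⁺ [Ne]3s²3p¹, Cl³⁺ [Ne]3s²3p².
S³⁺ loses a lone 3p electron whereas P³⁺ must break into a filled 3s² pair, so IE_4(P) > IE_4(S) even though S has the higher nuclear charge.
Tabulated IE_4 (kJ/mol): P 4964, S 4556, Be 21007, Cl 5159.
So the fourth ionization energies run S < P < Cl < Be.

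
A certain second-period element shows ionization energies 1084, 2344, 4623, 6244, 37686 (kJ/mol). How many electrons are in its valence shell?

4

Look for the largest jump between consecutive ionization energies: IE5/IE4 ≈ 6.0, far larger than any earlier ratio.
That jump marks the point where a core electron is being removed. So the atom has 4 valence electrons.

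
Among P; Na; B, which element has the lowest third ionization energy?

P

IE_3 is the cost of taking one more electron from the +2 cation: P²⁺ still has 3 valence electrons; Na²⁺ is already 1 electron into the core; B²⁺ still has 1 valence electron.
Breaking into a closed-shell core is much more expensive than removing a leftover valence electron — Na has the largest IE_3 here.
Valence configurations: P²⁺ [Ne]3s²3p¹, B²⁺ [He]2s¹.
Tabulated IE_3 (kJ/mol): P 2914, Na 6910, B 3660.
Hence IE_3: P < B < Na.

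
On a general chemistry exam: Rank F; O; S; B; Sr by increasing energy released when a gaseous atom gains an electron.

Sr < B < O < S < F

B is in period 2, group 13; O is in period 2, group 16; F is in period 2, group 17; S is in period 3, group 16; Sr is in period 5, group 2.
Atoms with high Z_eff and room in the valence shell (especially the halogens) have the most exothermic electron affinities.
These span different periods and groups, so the two trends combine.
B > Sr: relative to Sr, both the across-period and down-group shifts push B's electron affinity up.
O > B: both are in period 2; the period trend gives O the larger value.
S > O: this pair runs against the simple trend — see the exception note.
F > S: relative to S, both the across-period and down-group shifts push F's electron affinity up.
Note the exception: S has a higher electron affinity than O, contrary to the simple trend — the compact 2p subshell of O repels the added electron more than S's larger 3p does.
Approximate values (kJ/mol): B 27, O 141, F 328, S 200, Sr 5.
So from lowest to highest: Sr < B < O < S < F.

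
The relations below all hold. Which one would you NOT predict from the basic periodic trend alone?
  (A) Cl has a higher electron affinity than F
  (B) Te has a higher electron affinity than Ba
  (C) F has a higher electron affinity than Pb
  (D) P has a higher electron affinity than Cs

(A)

The general trend: electron affinity increases across a period and decreases down a group.
(A) Cl (period 3, group 17) vs F (period 2, group 17): the stated order contradicts the simple trend.
(B) Te (period 5, group 16) vs Ba (period 6, group 2): the stated order agrees with the simple trend.
(C) F (period 2, group 17) vs Pb (period 6, group 14): the stated order agrees with the simple trend.
(D) P (period 3, group 15) vs Cs (period 6, group 1): the stated order agrees with the simple trend.
The exception is (A): F's small 2p subshell makes the incoming electron feel strong e⁻–e⁻ repulsion, so Cl actually releases more energy on gaining an electron.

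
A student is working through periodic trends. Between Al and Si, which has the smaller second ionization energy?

Si

Consider each +1 ion: Al⁺ still has 2 valence electrons; Si⁺ still has 3 valence electrons.
All are still removing valence electrons, so compare the +1 ions as you would atoms: IE_2 generally rises across a period (higher Z_eff) and falls down a group (larger shell), subject to the usual subshell exceptions.
Valence configurations: Al⁺ [Ne]3s², Si⁺ [Ne]3s²3p¹.
Si⁺ loses a lone 3p electron whereas Al⁺ must break into a filled 3s² pair, so IE_2(Al) > IE_2(Si) even though Si has the higher nuclear charge.
The numbers (kJ/mol): Al 1817, Si 1577.
Overall IE_2 order: Si < Al.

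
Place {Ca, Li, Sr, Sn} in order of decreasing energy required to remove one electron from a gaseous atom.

Li is in period 2, group 1; Ca is in period 4, group 2; Sr is in period 5, group 2; Sn is in period 5, group 14.
Removing the outermost electron gets harder across a period and easier down a group.
Here both period and group differ, so the two effects have to be weighed against each other.
Sr > Li: period and group pull opposite ways; the across-period shift dominates (550 vs 520 kJ/mol).
Ca > Sr: Ca sits above Sr in group 2, so the down-group effect alone puts Ca higher.
Sn > Ca: the two effects oppose for this pair; the across-period effect wins (709 vs 590 kJ/mol).
For reference (kJ/mol): Li 520, Ca 590, Sr 550, Sn 709.
So from highest to lowest: Sn > Ca > Sr > Li.

Sn > Ca > Sr > Li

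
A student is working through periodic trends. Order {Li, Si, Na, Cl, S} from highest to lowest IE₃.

Li > Na > Cl > S > Si

The third ionization energy removes an electron from the +2 ion. For each element: Li²⁺ is already 1 electron into the core; Si²⁺ still has 2 valence electrons; Na²⁺ is already 1 electron into the core; Cl²⁺ still has 5 valence electrons; S²⁺ still has 4 valence electrons.
Breaking into a closed-shell core is much more expensive than removing a leftover valence electron — Na and Li have the largest IE_3 here.
Valence configurations: Si²⁺ [Ne]3s², Cl²⁺ [Ne]3s²3p³, S²⁺ [Ne]3s²3p².
Tabulated IE_3 (kJ/mol): Li 11815, Si 3232, Na 6910, Cl 3822, S 3357.
Putting it together, IE_3: Si < S < Cl < Na < Li.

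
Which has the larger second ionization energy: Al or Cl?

Cl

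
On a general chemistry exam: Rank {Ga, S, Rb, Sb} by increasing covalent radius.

S is in period 3, group 16; Ga is in period 4, group 13; Rb is in period 5, group 1; Sb is in period 5, group 15.
Radius decreases left→right (rising Z_eff, same n) and increases top→bottom (higher n).
Here both period and group differ, so the two effects have to be weighed against each other.
Ga > S: both effects reinforce here, so Ga is clearly the larger of the two.
Sb > Ga: period and group pull opposite ways; the down-group shift dominates (140 vs 124 pm).
Rb > Sb: Rb lies to the left of Sb in period 5, so the across-period effect alone puts Rb larger.
Approximate values (pm): S 103, Ga 124, Rb 210, Sb 140.
So from smallest to largest: S < Ga < Sb < Rb.

S < Ga < Sb < Rb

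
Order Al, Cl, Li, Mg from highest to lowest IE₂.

The second ionization energy removes an electron from the +1 ion. For each element: Al⁺ still has 2 valence electrons; Cl⁺ still has 6 valence electrons; Li⁺ is the bare [He] core; Mg⁺ still has 1 valence electron.
Pulling an electron out of a noble-gas core costs far more than removing a remaining valence electron, so Li sits at the high end of IE_2.
Valence configurations: Al⁺ [Ne]3s², Cl⁺ [Ne]3s²3p⁴, Mg⁺ [Ne]3s¹.
Approximate IE_2 values (kJ/mol): Al 1817, Cl 2298, Li 7298, Mg 1451.
Hence IE_2: Mg < Al < Cl < Li.

Li > Cl > Al > Mg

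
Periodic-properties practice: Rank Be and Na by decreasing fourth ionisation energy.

After 3 electrons have been removed, what remains? Be³⁺ is already 1 electron into the core; Na³⁺ is already 2 electrons into the core.
All of these are removing an electron from a noble-gas core or deeper; the smaller core (lower principal quantum number) is held far more tightly, and within a period the higher nuclear charge binds the same core more tightly.
Approximate IE_4 values (kJ/mol): Be 21007, Na 9543.
So the fourth ionization energies run Na < Be.

Be, Na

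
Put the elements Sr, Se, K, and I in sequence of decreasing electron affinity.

I > Se > K > Sr

K is in period 4, group 1; Se is in period 4, group 16; Sr is in period 5, group 2; I is in period 5, group 17.
EA tends to increase across a period and decrease down a group, though the pattern is less regular than for IE or radius.
Neither a single period nor a single group — weigh both effects.
K > Sr: the two effects oppose for this pair; the down-group effect wins (48 vs 5 kJ/mol).
Se > K: Se lies to the right of K in period 4, so the across-period effect alone puts Se higher.
I > Se: the two effects oppose for this pair; the across-period effect wins (295 vs 195 kJ/mol).
Approximate values (kJ/mol): K 48, Se 195, Sr 5, I 295.
So from highest to lowest: I > Se > K > Sr.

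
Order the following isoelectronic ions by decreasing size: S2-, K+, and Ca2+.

S2- > K+ > Ca2+

All of these have 18 electrons, so size is governed by nuclear charge alone: the more protons, the stronger the pull on the same electron cloud, and the smaller the ion.
Nuclear charges: Ca2+ (Z=20), K+ (Z=19), S2- (Z=16).
Largest to smallest: S2- > K+ > Ca2+.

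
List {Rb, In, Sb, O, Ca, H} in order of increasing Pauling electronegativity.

Rb < Ca < In < Sb < H < O

H is in period 1, group 1; O is in period 2, group 16; Ca is in period 4, group 2; Rb is in period 5, group 1; In is in period 5, group 13; Sb is in period 5, group 15.
Atoms toward the upper right of the periodic table pull bonding electrons most strongly.
Neither a single period nor a single group — weigh both effects.
Ca > Rb: relative to Rb, both the across-period and down-group shifts push Ca's electronegativity up.
In > Ca: period and group pull opposite ways; the across-period shift dominates (1.78 vs 1.00).
Sb > In: both are in period 5; the period trend gives Sb the larger value.
H > Sb: period and group pull opposite ways; the down-group shift dominates (2.20 vs 2.05).
O > H: the two effects oppose for this pair; the across-period effect wins (3.44 vs 2.20).
Tabulated electronegativity (Pauling): H 2.20, O 3.44, Ca 1.00, Rb 0.82, In 1.78, Sb 2.05.
So from lowest to highest: Rb < Ca < In < Sb < H < O.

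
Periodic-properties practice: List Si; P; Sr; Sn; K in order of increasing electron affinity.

Sr < K < P < Sn < Si

Si is in period 3, group 14; P is in period 3, group 15; K is in period 4, group 1; Sr is in period 5, group 2; Sn is in period 5, group 14.
Adding an electron releases more energy for atoms nearer the top right (short of the noble gases).
Neither a single period nor a single group — weigh both effects.
K > Sr: period and group pull opposite ways; the down-group shift dominates (48 vs 5 kJ/mol).
P > K: relative to K, both the across-period and down-group shifts push P's electron affinity up.
Sn > P: this pair runs against the simple trend — see the exception note.
Si > Sn: they share group 14; the group trend gives Si the larger value.
Note the exception: Sn has a higher electron affinity than P, contrary to the simple trend — adding an electron to P's half-filled np³ subshell costs electron-pairing energy.
Note the exception: Si has a higher electron affinity than P, contrary to the simple trend — adding an electron to P's half-filled 3p³ is unfavourable, so Si (3p²) has the more exothermic EA.
Tabulated electron affinity (kJ/mol): Si 134, P 72, K 48, Sr 5, Sn 107.
So from lowest to highest: Sr < K < P < Sn < Si.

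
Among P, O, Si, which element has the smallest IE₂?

The second ionization energy removes an electron from the +1 ion. For each element: P⁺ still has 4 valence electrons; O⁺ still has 5 valence electrons; Si⁺ still has 3 valence electrons.
All are still removing valence electrons, so compare the +1 ions as you would atoms: IE_2 generally rises across a period (higher Z_eff) and falls down a group (larger shell), subject to the usual subshell exceptions.
Valence configurations: P⁺ [Ne]3s²3p², O⁺ [He]2s²2p³, Si⁺ [Ne]3s²3p¹.
Approximate IE_2 values (kJ/mol): P 1907, O 3388, Si 1577.
Putting it together, IE_2: Si < P < O.

Si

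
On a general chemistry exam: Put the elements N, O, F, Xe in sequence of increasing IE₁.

Xe, O, N, F

N is in period 2, group 15; O is in period 2, group 16; F is in period 2, group 17; Xe is in period 5, group 18.
Removing the outermost electron gets harder across a period and easier down a group.
These span different periods and groups, so the two trends combine.
O > Xe: the two effects oppose for this pair; the down-group effect wins (1314 vs 1170 kJ/mol).
N > O: this pair runs against the simple trend — see the exception note.
F > N: F lies to the right of N in period 2, so the across-period effect alone puts F higher.
Note the exception: N has a higher first ionization energy than O, contrary to the simple trend — pairing an electron in O's 2p⁴ costs repulsion energy, so O ionizes more easily than half-filled N (2p³).
Approximate values (kJ/mol): N 1402, O 1314, F 1681, Xe 1170.
So from lowest to highest: Xe < O < N < F.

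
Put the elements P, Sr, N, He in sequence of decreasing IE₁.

He, N, P, Sr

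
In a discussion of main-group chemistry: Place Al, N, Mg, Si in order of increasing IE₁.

Al, Mg, Si, N

N is in period 2, group 15; Mg is in period 3, group 2; Al is in period 3, group 13; Si is in period 3, group 14.
Removing the outermost electron gets harder across a period and easier down a group.
These span different periods and groups, so the two trends combine.
Mg > Al: this pair runs against the simple trend — see the exception note.
Si > Mg: both are in period 3; the period trend gives Si the larger value.
N > Si: relative to Si, both the across-period and down-group shifts push N's first ionization energy up.
Note the exception: Mg has a higher first ionization energy than Al, contrary to the simple trend — Al's single 3p electron is easier to remove than one from Mg's filled 3s².
Approximate values (kJ/mol): N 1402, Mg 738, Al 578, Si 786.
So from lowest to highest: Al < Mg < Si < N.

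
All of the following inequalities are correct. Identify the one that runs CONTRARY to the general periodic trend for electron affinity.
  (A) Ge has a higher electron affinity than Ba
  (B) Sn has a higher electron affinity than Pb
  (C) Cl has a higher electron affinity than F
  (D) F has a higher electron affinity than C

(C)

The general trend: electron affinity increases across a period and decreases down a group.
(A) Ge (period 4, group 14) vs Ba (period 6, group 2): the stated order agrees with the simple trend.
(B) Sn (period 5, group 14) vs Pb (period 6, group 14): the stated order agrees with the simple trend.
(C) Cl (period 3, group 17) vs F (period 2, group 17): the stated order contradicts the simple trend.
(D) F (period 2, group 17) vs C (period 2, group 14): the stated order agrees with the simple trend.
The exception is (C): F's small 2p subshell makes the incoming electron feel strong e⁻–e⁻ repulsion, so Cl actually releases more energy on gaining an electron.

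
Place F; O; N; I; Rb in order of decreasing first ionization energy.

F > N > O > I > Rb

IE₁ increases left→right with effective nuclear charge and decreases top→bottom as the valence shell moves farther out.
These span different periods and groups, so the two trends combine.
I > Rb: both are in period 5; the period trend gives I the larger value.
O > I: period and group pull opposite ways; the down-group shift dominates (1314 vs 1008 kJ/mol).
N > O: this pair runs against the simple trend — see the exception note.
F > N: F lies to the right of N in period 2, so the across-period effect alone puts F higher.
Note the exception: N has a higher first ionization energy than O, contrary to the simple trend — pairing an electron in O's 2p⁴ costs repulsion energy, so O ionizes more easily than half-filled N (2p³).
For reference (kJ/mol): N 1402, O 1314, F 1681, Rb 403, I 1008.
So from highest to lowest: F > N > O > I > Rb.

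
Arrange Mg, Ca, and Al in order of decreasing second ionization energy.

Al > Mg > Ca

After 1 electron has been removed, what remains? Mg⁺ still has 1 valence electron; Ca⁺ still has 1 valence electron; Al⁺ still has 2 valence electrons.
All are still removing valence electrons, so compare the +1 ions as you would atoms: IE_2 generally rises across a period (higher Z_eff) and falls down a group (larger shell), subject to the usual subshell exceptions.
Valence configurations: Mg⁺ [Ne]3s¹, Ca⁺ [Ar]4s¹, Al⁺ [Ne]3s².
The numbers (kJ/mol): Mg 1451, Ca 1145, Al 1817.
Putting it together, IE_2: Ca < Mg < Al.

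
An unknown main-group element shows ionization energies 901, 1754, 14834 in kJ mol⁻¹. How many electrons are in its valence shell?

2

Look for the largest jump between consecutive ionization energies: IE3/IE2 ≈ 8.5, far larger than any earlier ratio.
That jump marks the point where a core electron is being removed. So the atom has 2 valence electrons.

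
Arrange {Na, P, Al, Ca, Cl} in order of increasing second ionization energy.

Ca < Al < P < Cl < Na

Consider each +1 ion: Na⁺ is the bare [Ne] core; P⁺ still has 4 valence electrons; Al⁺ still has 2 valence electrons; Ca⁺ still has 1 valence electron; Cl⁺ still has 6 valence electrons.
Pulling an electron out of a noble-gas core costs far more than removing a remaining valence electron, so Na sits at the high end of IE_2.
Valence configurations: P⁺ [Ne]3s²3p², Al⁺ [Ne]3s², Ca⁺ [Ar]4s¹, Cl⁺ [Ne]3s²3p⁴.
Approximate IE_2 values (kJ/mol): Na 4562, P 1907, Al 1817, Ca 1145, Cl 2298.
So the second ionization energies run Ca < Al < P < Cl < Na.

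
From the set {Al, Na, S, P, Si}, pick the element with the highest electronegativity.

S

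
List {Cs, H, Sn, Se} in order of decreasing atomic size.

Cs > Sn > Se > H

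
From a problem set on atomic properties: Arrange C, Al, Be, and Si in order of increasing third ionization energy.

Consider each +2 ion: C²⁺ still has 2 valence electrons; Al²⁺ still has 1 valence electron; Be²⁺ is the bare [He] core; Si²⁺ still has 2 valence electrons.
Breaking into a closed-shell core is much more expensive than removing a leftover valence electron — Be has the largest IE_3 here.
Valence configurations: C²⁺ [He]2s², Al²⁺ [Ne]3s¹, Si²⁺ [Ne]3s².
Tabulated IE_3 (kJ/mol): C 4620, Al 2745, Be 14849, Si 3232.
Hence IE_3: Al < Si < C < Be.

Al < Si < C < Be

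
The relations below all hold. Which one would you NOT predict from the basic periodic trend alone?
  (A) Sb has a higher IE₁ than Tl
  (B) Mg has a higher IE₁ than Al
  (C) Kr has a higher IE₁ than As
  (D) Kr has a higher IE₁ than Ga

(B)

The general trend: IE₁ increases across a period and decreases down a group.
(A) Sb (period 5, group 15) vs Tl (period 6, group 13): the stated order agrees with the simple trend.
(B) Mg (period 3, group 2) vs Al (period 3, group 13): the stated order contradicts the simple trend.
(C) Kr (period 4, group 18) vs As (period 4, group 15): the stated order agrees with the simple trend.
(D) Kr (period 4, group 18) vs Ga (period 4, group 13): the stated order agrees with the simple trend.
The exception is (B): Al's single 3p electron is easier to remove than one from Mg's filled 3s².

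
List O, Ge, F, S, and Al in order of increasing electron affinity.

Electron affinity generally becomes more exothermic across a period toward the halogens and less exothermic down a group.
These span different periods and groups, so the two trends combine.
Ge > Al: the two effects oppose for this pair; the across-period effect wins (119 vs 42 kJ/mol).
O > Ge: relative to Ge, both the across-period and down-group shifts push O's electron affinity up.
S > O: this pair runs against the simple trend — see the exception note.
F > S: relative to S, both the across-period and down-group shifts push F's electron affinity up.
Note the exception: S has a higher electron affinity than O, contrary to the simple trend — the compact 2p subshell of O repels the added electron more than S's larger 3p does.
Approximate values (kJ/mol): O 141, F 328, Al 42, S 200, Ge 119.
So from lowest to highest: Al < Ge < O < S < F.

Al < Ge < O < S < F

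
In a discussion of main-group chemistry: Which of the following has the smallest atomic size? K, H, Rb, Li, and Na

H is in period 1, group 1; Li is in period 2, group 1; Na is in period 3, group 1; K is in period 4, group 1; Rb is in period 5, group 1.
Moving right in a period, electrons are added to the same shell under a stronger nuclear pull, so atoms get smaller; moving down, a new shell is opened and atoms get larger.
All are in group 1, so atomic radius increases down the group.
The smallest atomic size among these belongs to H.

H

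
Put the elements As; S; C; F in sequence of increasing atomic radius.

F < C < S < As

C is in period 2, group 14; F is in period 2, group 17; S is in period 3, group 16; As is in period 4, group 15.
Across a period the added protons contract the valence shell; down a group each new principal shell makes the atom larger.
Here both period and group differ, so the two effects have to be weighed against each other.
C > F: both are in period 2; the period trend gives C the larger value.
S > C: period and group pull opposite ways; the down-group shift dominates (103 vs 75 pm).
As > S: relative to S, both the across-period and down-group shifts push As's atomic radius up.
For reference (pm): C 75, F 64, S 103, As 121.
So from smallest to largest: F < C < S < As.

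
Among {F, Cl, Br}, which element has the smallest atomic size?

Atomic radius shrinks across a period as nuclear charge pulls the same shell inward, and grows down a group as new shells are added.
All are in group 17, so atomic radius increases down the group.
The smallest atomic size among these belongs to F.

F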